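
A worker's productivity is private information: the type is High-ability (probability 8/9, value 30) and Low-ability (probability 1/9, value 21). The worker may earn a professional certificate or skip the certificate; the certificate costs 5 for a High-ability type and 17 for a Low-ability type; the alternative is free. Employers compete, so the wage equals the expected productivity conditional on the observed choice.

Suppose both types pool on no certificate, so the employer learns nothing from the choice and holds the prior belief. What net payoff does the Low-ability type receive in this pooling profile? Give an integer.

29

Pooled wage = 8/9·30 + 1/9·21 = 29.
Low-ability pays no cost for no certificate, so net payoff = 29.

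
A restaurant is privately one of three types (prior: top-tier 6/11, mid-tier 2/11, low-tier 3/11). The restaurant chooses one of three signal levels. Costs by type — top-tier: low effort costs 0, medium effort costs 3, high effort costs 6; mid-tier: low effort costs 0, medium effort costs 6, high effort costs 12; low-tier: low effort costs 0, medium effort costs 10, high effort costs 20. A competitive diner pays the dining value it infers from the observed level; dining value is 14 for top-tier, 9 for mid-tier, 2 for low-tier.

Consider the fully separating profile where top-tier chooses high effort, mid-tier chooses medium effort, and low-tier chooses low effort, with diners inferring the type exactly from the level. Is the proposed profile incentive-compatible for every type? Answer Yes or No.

Separating price premiums: high effort → 14, medium effort → 9, low effort → 2.
top-tier (assigned high effort): low effort: 2 − 0 = 2; medium effort: 9 − 3 = 6; high effort: 14 − 6 = 8. top-tier stays.
mid-tier (assigned medium effort): low effort: 2 − 0 = 2; medium effort: 9 − 6 = 3; high effort: 14 − 12 = 2. mid-tier stays.
low-tier (assigned low effort): low effort: 2 − 0 = 2; medium effort: 9 − 10 = -1; high effort: 14 − 20 = -6. low-tier stays.
Every type prefers its assigned level; separation holds.

Yes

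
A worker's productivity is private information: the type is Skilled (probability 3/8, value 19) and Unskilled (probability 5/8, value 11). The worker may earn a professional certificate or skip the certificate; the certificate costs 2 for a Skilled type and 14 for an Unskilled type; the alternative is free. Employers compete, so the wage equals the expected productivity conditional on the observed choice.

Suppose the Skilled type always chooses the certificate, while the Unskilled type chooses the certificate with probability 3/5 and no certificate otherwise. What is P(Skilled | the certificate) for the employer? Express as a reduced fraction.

P(the certificate) = (3/8)·1 + (5/8)·(3/5) = 3/4.
By Bayes' rule, P(Skilled | the certificate) = (3/8) / (3/4) = 1/2.

1/2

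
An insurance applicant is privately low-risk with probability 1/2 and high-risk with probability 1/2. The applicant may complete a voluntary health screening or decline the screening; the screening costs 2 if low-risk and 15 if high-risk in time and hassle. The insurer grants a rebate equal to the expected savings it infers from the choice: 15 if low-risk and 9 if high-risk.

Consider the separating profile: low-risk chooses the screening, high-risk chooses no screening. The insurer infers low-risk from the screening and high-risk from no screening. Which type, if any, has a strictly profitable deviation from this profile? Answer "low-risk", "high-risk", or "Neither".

The screening pays 15; no screening pays 9.
low-risk: assigned the screening, nets 15 − 2 = 13; deviating to no screening nets 9.
high-risk: assigned no screening, nets 9; deviating to the screening nets 15 − 15 = 0.
Both types strictly prefer their assigned action; no profitable deviation.

Neither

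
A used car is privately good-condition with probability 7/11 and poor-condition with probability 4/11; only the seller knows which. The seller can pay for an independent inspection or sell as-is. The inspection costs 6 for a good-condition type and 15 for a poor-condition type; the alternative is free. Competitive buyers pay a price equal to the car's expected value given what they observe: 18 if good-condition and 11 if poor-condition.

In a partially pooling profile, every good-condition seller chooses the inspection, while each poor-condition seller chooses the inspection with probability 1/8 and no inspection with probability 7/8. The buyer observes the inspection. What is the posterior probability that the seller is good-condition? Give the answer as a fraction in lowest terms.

P(the inspection) = (7/11)·1 + (4/11)·(1/8) = 15/22.
By Bayes' rule, P(good-condition | the inspection) = (7/11) / (15/22) = 14/15.

14/15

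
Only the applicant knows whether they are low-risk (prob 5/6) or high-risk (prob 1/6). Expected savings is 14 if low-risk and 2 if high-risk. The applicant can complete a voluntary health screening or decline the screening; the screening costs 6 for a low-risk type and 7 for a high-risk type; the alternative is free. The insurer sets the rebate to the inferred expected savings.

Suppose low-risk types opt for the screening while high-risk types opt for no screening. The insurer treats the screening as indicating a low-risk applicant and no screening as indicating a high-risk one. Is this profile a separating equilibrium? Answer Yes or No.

Under these beliefs, the screening earns rebate 14 and no screening earns rebate 2.
low-risk: the screening nets 14 − 6 = 8; no screening nets 2. low-risk prefers the screening.
high-risk: the screening nets 14 − 7 = 7; no screening nets 2. high-risk would deviate to the screening.
high-risk has a profitable deviation, so the profile is not an equilibrium.

No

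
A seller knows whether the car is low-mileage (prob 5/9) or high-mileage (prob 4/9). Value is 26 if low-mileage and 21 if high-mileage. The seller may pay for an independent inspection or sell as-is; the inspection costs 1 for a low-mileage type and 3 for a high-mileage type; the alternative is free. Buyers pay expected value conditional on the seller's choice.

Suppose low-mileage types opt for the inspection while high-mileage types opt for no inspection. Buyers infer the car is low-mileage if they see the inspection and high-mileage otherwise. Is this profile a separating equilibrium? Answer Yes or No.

Under these beliefs, the inspection earns price 26 and no inspection earns price 21.
low-mileage: the inspection nets 26 − 1 = 25; no inspection nets 21. low-mileage prefers the inspection.
high-mileage: the inspection nets 26 − 3 = 23; no inspection nets 21. high-mileage would deviate to the inspection.
high-mileage has a profitable deviation, so the profile is not an equilibrium.

No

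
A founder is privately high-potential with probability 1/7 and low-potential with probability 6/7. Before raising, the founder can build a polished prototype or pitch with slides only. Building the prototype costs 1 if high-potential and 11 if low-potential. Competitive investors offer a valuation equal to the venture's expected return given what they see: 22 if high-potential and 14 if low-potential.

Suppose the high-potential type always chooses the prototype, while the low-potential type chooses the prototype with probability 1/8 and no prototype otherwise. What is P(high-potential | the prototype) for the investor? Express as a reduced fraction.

P(the prototype) = (1/7)·1 + (6/7)·(1/8) = 1/4.
By Bayes' rule, P(high-potential | the prototype) = (1/7) / (1/4) = 4/7.

4/7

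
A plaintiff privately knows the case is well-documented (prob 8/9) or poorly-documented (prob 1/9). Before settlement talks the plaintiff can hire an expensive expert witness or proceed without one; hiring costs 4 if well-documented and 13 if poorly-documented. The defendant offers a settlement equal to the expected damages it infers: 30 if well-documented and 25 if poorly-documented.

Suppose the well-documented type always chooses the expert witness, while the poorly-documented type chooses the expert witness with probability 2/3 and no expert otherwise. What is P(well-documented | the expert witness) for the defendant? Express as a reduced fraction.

P(the expert witness) = (8/9)·1 + (1/9)·(2/3) = 26/27.
By Bayes' rule, P(well-documented | the expert witness) = (8/9) / (26/27) = 12/13.

12/13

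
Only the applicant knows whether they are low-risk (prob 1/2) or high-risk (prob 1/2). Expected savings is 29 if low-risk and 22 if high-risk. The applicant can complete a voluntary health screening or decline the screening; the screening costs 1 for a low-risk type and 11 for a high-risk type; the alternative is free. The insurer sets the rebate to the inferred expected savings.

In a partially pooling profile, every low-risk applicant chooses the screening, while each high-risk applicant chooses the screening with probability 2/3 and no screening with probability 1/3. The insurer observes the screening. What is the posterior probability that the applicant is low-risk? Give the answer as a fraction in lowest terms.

3/5

P(the screening) = (1/2)·1 + (1/2)·(2/3) = 5/6.
By Bayes' rule, P(low-risk | the screening) = (1/2) / (5/6) = 3/5.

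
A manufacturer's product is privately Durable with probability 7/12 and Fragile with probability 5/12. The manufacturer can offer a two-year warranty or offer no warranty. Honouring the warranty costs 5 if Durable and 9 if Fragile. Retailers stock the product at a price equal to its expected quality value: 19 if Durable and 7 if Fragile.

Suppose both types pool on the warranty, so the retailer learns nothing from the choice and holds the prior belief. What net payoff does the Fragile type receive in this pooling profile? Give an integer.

5

Pooled price = 7/12·19 + 5/12·7 = 14.
Fragile pays cost 9 for the warranty, so net payoff = 14 − 9 = 5.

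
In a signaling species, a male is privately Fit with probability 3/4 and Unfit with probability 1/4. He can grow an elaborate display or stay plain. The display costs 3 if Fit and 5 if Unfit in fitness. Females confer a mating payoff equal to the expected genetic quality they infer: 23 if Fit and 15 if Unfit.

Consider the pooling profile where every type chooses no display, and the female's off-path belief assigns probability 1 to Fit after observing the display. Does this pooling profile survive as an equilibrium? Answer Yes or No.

Yes

On path, the female holds the prior and pays 3/4·23 + 1/4·15 = 21. Off path (the display), believing Fit, it pays 23.
Fit: no display nets 21; the display nets 23 − 3 = 20. Fit stays.
Unfit: no display nets 21; the display nets 23 − 5 = 18. Unfit stays.
No type deviates, so pooling is sustained.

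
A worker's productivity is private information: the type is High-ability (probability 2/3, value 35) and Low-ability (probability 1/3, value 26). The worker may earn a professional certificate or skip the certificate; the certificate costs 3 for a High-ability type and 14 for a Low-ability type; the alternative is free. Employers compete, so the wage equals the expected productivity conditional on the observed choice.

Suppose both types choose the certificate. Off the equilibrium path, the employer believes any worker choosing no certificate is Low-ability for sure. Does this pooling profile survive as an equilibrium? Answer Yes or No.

No

On path, the employer holds the prior and pays 2/3·35 + 1/3·26 = 32. Off path (no certificate), believing Low-ability, it pays 26.
High-ability: the certificate nets 32 − 3 = 29; no certificate nets 26. High-ability stays.
Low-ability: the certificate nets 32 − 14 = 18; no certificate nets 26. Low-ability would deviate.
A type deviates, so pooling fails.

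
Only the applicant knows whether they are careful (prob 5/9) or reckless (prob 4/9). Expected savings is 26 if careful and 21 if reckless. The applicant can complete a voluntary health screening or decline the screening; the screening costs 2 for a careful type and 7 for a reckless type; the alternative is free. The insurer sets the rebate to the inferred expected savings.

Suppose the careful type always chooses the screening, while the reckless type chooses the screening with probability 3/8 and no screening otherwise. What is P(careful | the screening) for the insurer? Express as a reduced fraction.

P(the screening) = (5/9)·1 + (4/9)·(3/8) = 13/18.
By Bayes' rule, P(careful | the screening) = (5/9) / (13/18) = 10/13.

10/13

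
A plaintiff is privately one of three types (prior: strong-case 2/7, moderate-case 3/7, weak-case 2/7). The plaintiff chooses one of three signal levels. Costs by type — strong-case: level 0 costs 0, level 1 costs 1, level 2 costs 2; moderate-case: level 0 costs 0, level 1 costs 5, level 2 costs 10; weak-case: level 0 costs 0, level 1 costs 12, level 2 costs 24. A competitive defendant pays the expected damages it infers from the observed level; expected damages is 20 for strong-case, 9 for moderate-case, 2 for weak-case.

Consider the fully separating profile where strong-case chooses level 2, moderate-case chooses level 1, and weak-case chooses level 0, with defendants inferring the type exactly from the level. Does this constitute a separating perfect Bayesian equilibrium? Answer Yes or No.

Separating settlements: level 2 → 20, level 1 → 9, level 0 → 2.
strong-case (assigned level 2): level 0: 2 − 0 = 2; level 1: 9 − 1 = 8; level 2: 20 − 2 = 18. strong-case stays.
moderate-case (assigned level 1): level 0: 2 − 0 = 2; level 1: 9 − 5 = 4; level 2: 20 − 10 = 10. moderate-case prefers level 2.
weak-case (assigned level 0): level 0: 2 − 0 = 2; level 1: 9 − 12 = -3; level 2: 20 − 24 = -4. weak-case stays.
At least one type deviates; the separating profile fails.

No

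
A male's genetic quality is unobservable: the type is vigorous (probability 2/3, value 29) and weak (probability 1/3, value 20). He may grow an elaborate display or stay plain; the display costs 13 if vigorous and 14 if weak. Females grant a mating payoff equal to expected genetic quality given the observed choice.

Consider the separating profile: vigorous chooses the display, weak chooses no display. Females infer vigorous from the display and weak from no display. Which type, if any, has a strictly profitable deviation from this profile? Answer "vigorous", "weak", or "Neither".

vigorous

The display pays 29; no display pays 20.
vigorous: assigned the display, nets 29 − 13 = 16; deviating to no display nets 20.
weak: assigned no display, nets 20; deviating to the display nets 29 − 14 = 15.
The vigorous type gains 4 by deviating.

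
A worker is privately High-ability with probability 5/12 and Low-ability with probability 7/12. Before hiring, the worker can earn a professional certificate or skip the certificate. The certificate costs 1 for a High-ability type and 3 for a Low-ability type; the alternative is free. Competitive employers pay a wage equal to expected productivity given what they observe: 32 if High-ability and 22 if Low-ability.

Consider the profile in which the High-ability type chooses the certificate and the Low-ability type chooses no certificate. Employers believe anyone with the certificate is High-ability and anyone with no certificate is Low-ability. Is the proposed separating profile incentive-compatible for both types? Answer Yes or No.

No

Under these beliefs, the certificate earns wage 32 and no certificate earns wage 22.
High-ability: the certificate nets 32 − 1 = 31; no certificate nets 22. High-ability prefers the certificate.
Low-ability: the certificate nets 32 − 3 = 29; no certificate nets 22. Low-ability would deviate to the certificate.
Low-ability has a profitable deviation, so the profile is not an equilibrium.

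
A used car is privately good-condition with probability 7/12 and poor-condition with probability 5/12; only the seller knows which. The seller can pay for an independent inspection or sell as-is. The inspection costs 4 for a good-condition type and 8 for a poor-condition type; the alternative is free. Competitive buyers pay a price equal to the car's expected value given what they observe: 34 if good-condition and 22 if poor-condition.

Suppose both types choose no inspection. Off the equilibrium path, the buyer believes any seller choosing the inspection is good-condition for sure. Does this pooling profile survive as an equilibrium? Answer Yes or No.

No

On path, the buyer holds the prior and pays 7/12·34 + 5/12·22 = 29. Off path (the inspection), believing good-condition, it pays 34.
good-condition: no inspection nets 29; the inspection nets 34 − 4 = 30. good-condition would deviate.
poor-condition: no inspection nets 29; the inspection nets 34 − 8 = 26. poor-condition stays.
A type deviates, so pooling fails.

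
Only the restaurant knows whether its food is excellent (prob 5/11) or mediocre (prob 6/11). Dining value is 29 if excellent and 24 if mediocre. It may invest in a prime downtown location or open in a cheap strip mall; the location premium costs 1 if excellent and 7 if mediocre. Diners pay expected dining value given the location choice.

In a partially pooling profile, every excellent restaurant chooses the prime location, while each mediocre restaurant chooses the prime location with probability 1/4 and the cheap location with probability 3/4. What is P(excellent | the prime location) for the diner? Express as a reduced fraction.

10/13

P(the prime location) = (5/11)·1 + (6/11)·(1/4) = 13/22.
By Bayes' rule, P(excellent | the prime location) = (5/11) / (13/22) = 10/13.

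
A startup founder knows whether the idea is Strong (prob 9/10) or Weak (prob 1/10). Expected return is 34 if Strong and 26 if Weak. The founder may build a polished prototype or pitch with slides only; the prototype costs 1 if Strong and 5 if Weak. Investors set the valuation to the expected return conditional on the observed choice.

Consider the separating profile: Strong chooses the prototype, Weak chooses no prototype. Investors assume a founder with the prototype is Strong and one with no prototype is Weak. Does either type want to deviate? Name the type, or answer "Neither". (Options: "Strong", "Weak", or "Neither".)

The prototype pays 34; no prototype pays 26.
Strong: assigned the prototype, nets 34 − 1 = 33; deviating to no prototype nets 26.
Weak: assigned no prototype, nets 26; deviating to the prototype nets 34 − 5 = 29.
The Weak type gains 3 by deviating.

Weak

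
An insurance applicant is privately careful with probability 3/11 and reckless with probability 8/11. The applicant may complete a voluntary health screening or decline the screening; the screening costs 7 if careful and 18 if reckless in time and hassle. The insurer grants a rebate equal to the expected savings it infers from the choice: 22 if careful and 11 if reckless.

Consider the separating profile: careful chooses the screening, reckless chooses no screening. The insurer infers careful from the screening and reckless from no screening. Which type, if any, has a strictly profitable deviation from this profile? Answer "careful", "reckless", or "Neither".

Neither

The screening pays 22; no screening pays 11.
careful: assigned the screening, nets 22 − 7 = 15; deviating to no screening nets 11.
reckless: assigned no screening, nets 11; deviating to the screening nets 22 − 18 = 4.
Both types strictly prefer their assigned action; no profitable deviation.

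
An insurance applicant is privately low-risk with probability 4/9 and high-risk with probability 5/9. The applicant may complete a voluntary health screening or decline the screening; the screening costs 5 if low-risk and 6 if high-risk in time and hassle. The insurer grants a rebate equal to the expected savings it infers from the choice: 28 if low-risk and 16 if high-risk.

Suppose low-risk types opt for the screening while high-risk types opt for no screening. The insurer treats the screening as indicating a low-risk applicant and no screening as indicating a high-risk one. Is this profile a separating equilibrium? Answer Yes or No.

No

Under these beliefs, the screening earns rebate 28 and no screening earns rebate 16.
low-risk: the screening nets 28 − 5 = 23; no screening nets 16. low-risk prefers the screening.
high-risk: the screening nets 28 − 6 = 22; no screening nets 16. high-risk would deviate to the screening.
high-risk has a profitable deviation, so the profile is not an equilibrium.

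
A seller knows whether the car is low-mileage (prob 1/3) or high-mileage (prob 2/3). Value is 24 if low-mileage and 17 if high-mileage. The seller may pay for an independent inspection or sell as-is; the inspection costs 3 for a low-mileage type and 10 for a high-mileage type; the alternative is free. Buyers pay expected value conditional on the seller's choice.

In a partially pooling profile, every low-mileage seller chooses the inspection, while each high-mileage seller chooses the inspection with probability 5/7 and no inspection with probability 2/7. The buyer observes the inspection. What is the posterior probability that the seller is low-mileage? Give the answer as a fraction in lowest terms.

7/17

P(the inspection) = (1/3)·1 + (2/3)·(5/7) = 17/21.
By Bayes' rule, P(low-mileage | the inspection) = (1/3) / (17/21) = 7/17.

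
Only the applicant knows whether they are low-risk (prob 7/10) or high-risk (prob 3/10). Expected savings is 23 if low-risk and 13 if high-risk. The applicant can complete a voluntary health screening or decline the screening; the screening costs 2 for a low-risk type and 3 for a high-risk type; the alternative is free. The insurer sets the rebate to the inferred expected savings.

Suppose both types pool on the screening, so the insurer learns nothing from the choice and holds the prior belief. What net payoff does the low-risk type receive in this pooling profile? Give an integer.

18

Pooled rebate = 7/10·23 + 3/10·13 = 20.
low-risk pays cost 2 for the screening, so net payoff = 20 − 2 = 18.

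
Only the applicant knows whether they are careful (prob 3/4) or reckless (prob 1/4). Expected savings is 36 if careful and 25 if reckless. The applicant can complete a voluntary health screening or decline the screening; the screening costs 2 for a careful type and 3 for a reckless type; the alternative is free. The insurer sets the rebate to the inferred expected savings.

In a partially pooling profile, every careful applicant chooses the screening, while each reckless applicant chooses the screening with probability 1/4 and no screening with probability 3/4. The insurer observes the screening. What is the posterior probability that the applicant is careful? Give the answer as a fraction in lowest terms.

12/13

P(the screening) = (3/4)·1 + (1/4)·(1/4) = 13/16.
By Bayes' rule, P(careful | the screening) = (3/4) / (13/16) = 12/13.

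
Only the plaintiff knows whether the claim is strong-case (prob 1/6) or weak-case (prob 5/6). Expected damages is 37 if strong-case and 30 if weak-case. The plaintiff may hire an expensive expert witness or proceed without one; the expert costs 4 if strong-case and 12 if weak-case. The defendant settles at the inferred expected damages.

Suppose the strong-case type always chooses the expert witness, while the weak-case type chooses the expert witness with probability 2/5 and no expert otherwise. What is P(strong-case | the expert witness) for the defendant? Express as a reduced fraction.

P(the expert witness) = (1/6)·1 + (5/6)·(2/5) = 1/2.
By Bayes' rule, P(strong-case | the expert witness) = (1/6) / (1/2) = 1/3.

1/3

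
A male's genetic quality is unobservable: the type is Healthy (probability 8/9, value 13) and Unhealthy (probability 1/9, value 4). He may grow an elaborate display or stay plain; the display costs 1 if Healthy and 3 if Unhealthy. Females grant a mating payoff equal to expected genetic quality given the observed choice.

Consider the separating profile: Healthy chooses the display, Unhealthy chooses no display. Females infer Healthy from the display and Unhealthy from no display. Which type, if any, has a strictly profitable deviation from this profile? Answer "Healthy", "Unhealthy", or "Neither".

The display pays 13; no display pays 4.
Healthy: assigned the display, nets 13 − 1 = 12; deviating to no display nets 4.
Unhealthy: assigned no display, nets 4; deviating to the display nets 13 − 3 = 10.
The Unhealthy type gains 6 by deviating.

Unhealthy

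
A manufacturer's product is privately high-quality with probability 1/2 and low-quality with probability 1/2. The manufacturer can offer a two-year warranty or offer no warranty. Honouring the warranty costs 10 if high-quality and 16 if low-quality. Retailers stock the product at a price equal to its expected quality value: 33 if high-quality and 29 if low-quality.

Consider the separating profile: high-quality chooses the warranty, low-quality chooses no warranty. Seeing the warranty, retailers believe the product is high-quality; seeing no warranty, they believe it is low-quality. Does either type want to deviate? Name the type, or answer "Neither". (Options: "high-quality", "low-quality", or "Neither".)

The warranty pays 33; no warranty pays 29.
high-quality: assigned the warranty, nets 33 − 10 = 23; deviating to no warranty nets 29.
low-quality: assigned no warranty, nets 29; deviating to the warranty nets 33 − 16 = 17.
The high-quality type gains 6 by deviating.

high-quality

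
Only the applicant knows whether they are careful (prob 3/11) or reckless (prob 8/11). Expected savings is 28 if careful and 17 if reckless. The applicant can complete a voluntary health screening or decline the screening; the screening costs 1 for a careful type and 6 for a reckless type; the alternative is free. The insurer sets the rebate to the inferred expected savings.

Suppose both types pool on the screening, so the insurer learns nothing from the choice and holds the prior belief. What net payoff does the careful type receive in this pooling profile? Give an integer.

Pooled rebate = 3/11·28 + 8/11·17 = 20.
careful pays cost 1 for the screening, so net payoff = 20 − 1 = 19.

19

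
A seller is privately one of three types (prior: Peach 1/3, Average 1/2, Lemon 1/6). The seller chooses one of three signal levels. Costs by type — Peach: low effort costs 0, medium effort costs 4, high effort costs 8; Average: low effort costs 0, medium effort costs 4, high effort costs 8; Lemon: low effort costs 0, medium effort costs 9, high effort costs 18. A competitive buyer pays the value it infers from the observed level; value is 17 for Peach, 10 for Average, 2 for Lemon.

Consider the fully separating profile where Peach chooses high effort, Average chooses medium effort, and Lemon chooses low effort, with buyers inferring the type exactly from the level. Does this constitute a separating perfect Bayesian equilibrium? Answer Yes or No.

Separating prices: high effort → 17, medium effort → 10, low effort → 2.
Peach (assigned high effort): low effort: 2 − 0 = 2; medium effort: 10 − 4 = 6; high effort: 17 − 8 = 9. Peach stays.
Average (assigned medium effort): low effort: 2 − 0 = 2; medium effort: 10 − 4 = 6; high effort: 17 − 8 = 9. Average prefers high effort.
Lemon (assigned low effort): low effort: 2 − 0 = 2; medium effort: 10 − 9 = 1; high effort: 17 − 18 = -1. Lemon stays.
At least one type deviates; the separating profile fails.

No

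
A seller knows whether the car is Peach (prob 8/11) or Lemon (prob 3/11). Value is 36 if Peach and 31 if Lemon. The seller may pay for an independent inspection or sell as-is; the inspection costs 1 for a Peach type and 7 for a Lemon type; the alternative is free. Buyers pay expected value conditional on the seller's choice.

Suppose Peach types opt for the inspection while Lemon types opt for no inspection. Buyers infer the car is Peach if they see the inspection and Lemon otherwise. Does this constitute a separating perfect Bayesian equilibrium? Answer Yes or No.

Under these beliefs, the inspection earns price 36 and no inspection earns price 31.
Peach: the inspection nets 36 − 1 = 35; no inspection nets 31. Peach prefers the inspection.
Lemon: the inspection nets 36 − 7 = 29; no inspection nets 31. Lemon prefers no inspection.
Neither type deviates, so the separating profile is an equilibrium.

Yes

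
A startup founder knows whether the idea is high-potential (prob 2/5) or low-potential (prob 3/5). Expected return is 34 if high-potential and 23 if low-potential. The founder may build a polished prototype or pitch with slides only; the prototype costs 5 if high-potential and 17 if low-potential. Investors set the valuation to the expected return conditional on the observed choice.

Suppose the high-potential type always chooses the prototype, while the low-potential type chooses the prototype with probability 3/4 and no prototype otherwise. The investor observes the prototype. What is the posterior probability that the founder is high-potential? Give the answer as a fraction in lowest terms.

P(the prototype) = (2/5)·1 + (3/5)·(3/4) = 17/20.
By Bayes' rule, P(high-potential | the prototype) = (2/5) / (17/20) = 8/17.

8/17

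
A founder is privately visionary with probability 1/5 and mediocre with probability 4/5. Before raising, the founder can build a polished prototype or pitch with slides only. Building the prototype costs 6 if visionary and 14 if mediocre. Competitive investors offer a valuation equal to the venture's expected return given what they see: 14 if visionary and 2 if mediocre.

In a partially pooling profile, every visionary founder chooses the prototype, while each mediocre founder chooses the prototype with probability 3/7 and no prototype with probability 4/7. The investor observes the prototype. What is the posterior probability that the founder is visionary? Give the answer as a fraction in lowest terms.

P(the prototype) = (1/5)·1 + (4/5)·(3/7) = 19/35.
By Bayes' rule, P(visionary | the prototype) = (1/5) / (19/35) = 7/19.

7/19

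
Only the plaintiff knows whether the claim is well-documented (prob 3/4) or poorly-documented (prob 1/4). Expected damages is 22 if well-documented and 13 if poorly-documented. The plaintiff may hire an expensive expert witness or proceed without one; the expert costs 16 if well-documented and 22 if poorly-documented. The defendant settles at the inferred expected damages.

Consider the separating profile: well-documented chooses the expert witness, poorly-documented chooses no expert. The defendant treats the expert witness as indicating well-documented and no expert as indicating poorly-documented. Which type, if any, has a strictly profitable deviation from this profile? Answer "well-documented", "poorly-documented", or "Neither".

well-documented

The expert witness pays 22; no expert pays 13.
well-documented: assigned the expert witness, nets 22 − 16 = 6; deviating to no expert nets 13.
poorly-documented: assigned no expert, nets 13; deviating to the expert witness nets 22 − 22 = 0.
The well-documented type gains 7 by deviating.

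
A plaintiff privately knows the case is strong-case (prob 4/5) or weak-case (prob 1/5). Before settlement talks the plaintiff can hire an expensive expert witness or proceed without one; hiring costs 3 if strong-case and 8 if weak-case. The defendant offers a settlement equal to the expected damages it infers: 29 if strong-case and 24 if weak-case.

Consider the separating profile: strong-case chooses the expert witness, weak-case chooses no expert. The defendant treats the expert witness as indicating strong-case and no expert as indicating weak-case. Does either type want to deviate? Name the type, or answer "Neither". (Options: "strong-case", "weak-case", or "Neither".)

The expert witness pays 29; no expert pays 24.
strong-case: assigned the expert witness, nets 29 − 3 = 26; deviating to no expert nets 24.
weak-case: assigned no expert, nets 24; deviating to the expert witness nets 29 − 8 = 21.
Both types strictly prefer their assigned action; no profitable deviation.

Neither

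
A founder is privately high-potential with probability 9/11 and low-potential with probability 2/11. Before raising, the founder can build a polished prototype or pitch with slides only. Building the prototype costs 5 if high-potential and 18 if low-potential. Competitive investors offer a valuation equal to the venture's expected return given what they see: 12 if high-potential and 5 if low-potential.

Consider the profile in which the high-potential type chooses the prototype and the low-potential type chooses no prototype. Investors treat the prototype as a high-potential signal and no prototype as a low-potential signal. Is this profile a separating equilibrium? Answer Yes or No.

Under these beliefs, the prototype earns valuation 12 and no prototype earns valuation 5.
high-potential: the prototype nets 12 − 5 = 7; no prototype nets 5. high-potential prefers the prototype.
low-potential: the prototype nets 12 − 18 = -6; no prototype nets 5. low-potential prefers no prototype.
Neither type deviates, so the separating profile is an equilibrium.

Yes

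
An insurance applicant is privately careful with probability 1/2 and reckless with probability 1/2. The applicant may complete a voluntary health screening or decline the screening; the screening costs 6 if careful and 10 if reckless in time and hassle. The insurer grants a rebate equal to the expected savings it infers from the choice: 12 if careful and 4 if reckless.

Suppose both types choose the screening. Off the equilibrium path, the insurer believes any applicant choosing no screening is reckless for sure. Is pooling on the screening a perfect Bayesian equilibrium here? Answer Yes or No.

No

On path, the insurer holds the prior and pays 1/2·12 + 1/2·4 = 8. Off path (no screening), believing reckless, it pays 4.
careful: the screening nets 8 − 6 = 2; no screening nets 4. careful would deviate.
reckless: the screening nets 8 − 10 = -2; no screening nets 4. reckless would deviate.
A type deviates, so pooling fails.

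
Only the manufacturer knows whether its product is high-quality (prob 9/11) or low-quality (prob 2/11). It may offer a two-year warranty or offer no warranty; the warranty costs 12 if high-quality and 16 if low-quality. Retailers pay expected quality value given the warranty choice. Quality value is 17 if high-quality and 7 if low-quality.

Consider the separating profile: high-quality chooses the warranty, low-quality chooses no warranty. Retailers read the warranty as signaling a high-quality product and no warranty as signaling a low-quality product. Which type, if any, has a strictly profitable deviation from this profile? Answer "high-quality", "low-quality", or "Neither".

The warranty pays 17; no warranty pays 7.
high-quality: assigned the warranty, nets 17 − 12 = 5; deviating to no warranty nets 7.
low-quality: assigned no warranty, nets 7; deviating to the warranty nets 17 − 16 = 1.
The high-quality type gains 2 by deviating.

high-quality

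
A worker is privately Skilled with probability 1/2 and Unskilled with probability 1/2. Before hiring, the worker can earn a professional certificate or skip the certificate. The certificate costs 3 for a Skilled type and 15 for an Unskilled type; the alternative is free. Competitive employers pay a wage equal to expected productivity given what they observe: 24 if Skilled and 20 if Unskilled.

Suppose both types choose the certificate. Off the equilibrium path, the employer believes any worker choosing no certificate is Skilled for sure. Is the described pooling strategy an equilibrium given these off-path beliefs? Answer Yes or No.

On path, the employer holds the prior and pays 1/2·24 + 1/2·20 = 22. Off path (no certificate), believing Skilled, it pays 24.
Skilled: the certificate nets 22 − 3 = 19; no certificate nets 24. Skilled would deviate.
Unskilled: the certificate nets 22 − 15 = 7; no certificate nets 24. Unskilled would deviate.
A type deviates, so pooling fails.

No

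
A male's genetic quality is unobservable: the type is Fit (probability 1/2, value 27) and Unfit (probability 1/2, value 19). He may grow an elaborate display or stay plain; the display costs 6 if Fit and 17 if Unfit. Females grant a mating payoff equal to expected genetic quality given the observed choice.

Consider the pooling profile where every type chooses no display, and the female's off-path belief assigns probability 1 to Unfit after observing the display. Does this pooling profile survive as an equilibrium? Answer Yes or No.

On path, the female holds the prior and pays 1/2·27 + 1/2·19 = 23. Off path (the display), believing Unfit, it pays 19.
Fit: no display nets 23; the display nets 19 − 6 = 13. Fit stays.
Unfit: no display nets 23; the display nets 19 − 17 = 2. Unfit stays.
No type deviates, so pooling is sustained.

Yes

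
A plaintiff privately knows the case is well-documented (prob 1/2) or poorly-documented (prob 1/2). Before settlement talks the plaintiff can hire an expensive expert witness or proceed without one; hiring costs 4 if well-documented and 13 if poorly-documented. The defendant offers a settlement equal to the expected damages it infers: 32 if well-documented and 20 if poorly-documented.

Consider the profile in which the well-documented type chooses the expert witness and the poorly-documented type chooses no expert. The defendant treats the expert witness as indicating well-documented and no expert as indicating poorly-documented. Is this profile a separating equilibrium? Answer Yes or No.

Yes

Under these beliefs, the expert witness earns settlement 32 and no expert earns settlement 20.
well-documented: the expert witness nets 32 − 4 = 28; no expert nets 20. well-documented prefers the expert witness.
poorly-documented: the expert witness nets 32 − 13 = 19; no expert nets 20. poorly-documented prefers no expert.
Neither type deviates, so the separating profile is an equilibrium.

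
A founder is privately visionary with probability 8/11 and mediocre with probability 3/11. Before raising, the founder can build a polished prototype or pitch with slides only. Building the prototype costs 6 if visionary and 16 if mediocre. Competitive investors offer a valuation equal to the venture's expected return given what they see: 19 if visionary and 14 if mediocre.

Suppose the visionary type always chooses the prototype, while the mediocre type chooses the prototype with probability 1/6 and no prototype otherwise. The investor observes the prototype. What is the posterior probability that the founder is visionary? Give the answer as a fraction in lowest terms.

16/17

P(the prototype) = (8/11)·1 + (3/11)·(1/6) = 17/22.
By Bayes' rule, P(visionary | the prototype) = (8/11) / (17/22) = 16/17.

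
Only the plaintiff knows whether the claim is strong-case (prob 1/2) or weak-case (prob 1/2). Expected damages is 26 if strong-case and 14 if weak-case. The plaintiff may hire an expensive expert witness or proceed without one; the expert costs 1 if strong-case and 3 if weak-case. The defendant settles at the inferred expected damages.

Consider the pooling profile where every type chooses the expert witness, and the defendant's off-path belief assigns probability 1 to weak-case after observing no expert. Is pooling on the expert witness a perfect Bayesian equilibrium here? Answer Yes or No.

Yes

On path, the defendant holds the prior and pays 1/2·26 + 1/2·14 = 20. Off path (no expert), believing weak-case, it pays 14.
strong-case: the expert witness nets 20 − 1 = 19; no expert nets 14. strong-case stays.
weak-case: the expert witness nets 20 − 3 = 17; no expert nets 14. weak-case stays.
No type deviates, so pooling is sustained.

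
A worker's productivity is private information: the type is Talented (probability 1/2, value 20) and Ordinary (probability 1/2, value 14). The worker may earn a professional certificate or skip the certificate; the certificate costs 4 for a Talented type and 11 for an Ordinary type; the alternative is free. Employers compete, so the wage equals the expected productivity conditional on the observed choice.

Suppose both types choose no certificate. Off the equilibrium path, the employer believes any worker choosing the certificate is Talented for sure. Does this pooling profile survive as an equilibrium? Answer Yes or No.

On path, the employer holds the prior and pays 1/2·20 + 1/2·14 = 17. Off path (the certificate), believing Talented, it pays 20.
Talented: no certificate nets 17; the certificate nets 20 − 4 = 16. Talented stays.
Ordinary: no certificate nets 17; the certificate nets 20 − 11 = 9. Ordinary stays.
No type deviates, so pooling is sustained.

Yes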